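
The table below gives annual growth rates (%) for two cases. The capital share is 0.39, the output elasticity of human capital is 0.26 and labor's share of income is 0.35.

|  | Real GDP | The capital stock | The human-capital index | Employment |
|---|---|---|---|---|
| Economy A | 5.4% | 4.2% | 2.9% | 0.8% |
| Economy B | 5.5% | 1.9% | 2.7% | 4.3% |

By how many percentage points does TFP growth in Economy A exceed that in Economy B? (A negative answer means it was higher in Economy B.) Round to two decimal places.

Labor's share = 1 − 0.39 − 0.26 = 0.35.
Economy A: TFP = 5.4 − 1.638 − 0.754 − 0.28 = 2.728%.
Economy B: TFP = 5.5 − 0.741 − 0.702 − 1.505 = 2.552%.
Difference = 2.728 − (2.552) = 0.176 pp.

0.18 percentage points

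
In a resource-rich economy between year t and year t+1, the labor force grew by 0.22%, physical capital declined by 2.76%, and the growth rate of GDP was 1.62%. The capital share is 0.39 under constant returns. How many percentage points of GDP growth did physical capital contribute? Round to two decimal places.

-1.08 pp

Contribution = share × growth = 0.39 × (-2.76) = -1.0764 pp.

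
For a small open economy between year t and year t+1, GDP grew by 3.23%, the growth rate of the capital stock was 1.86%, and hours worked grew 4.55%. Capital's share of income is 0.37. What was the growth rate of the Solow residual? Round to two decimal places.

-0.32%

Labor's share = 1 − 0.37 = 0.63.
The capital stock: 0.37 × 1.86 = 0.6882 pp.
Hours worked: 0.63 × 4.55 = 2.8665 pp.
TFP growth = 3.23 − 3.5547 = -0.3247%.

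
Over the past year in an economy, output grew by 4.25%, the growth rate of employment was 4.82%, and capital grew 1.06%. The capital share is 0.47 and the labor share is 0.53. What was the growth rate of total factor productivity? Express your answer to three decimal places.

Labor's share = 1 − 0.47 = 0.53.
Capital: 0.47 × 1.06 = 0.4982 pp.
Employment: 0.53 × 4.82 = 2.5546 pp.
TFP growth = 4.25 − 3.0528 = 1.1972%.

1.197%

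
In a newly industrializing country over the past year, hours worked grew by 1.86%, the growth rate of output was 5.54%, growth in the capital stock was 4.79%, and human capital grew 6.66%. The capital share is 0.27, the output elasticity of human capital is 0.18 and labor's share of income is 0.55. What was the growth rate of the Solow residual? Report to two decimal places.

2.02%

Labor's share = 1 − 0.27 − 0.18 = 0.55.
The capital stock: 0.27 × 4.79 = 1.2933 pp.
Human capital: 0.18 × 6.66 = 1.1988 pp.
Hours worked: 0.55 × 1.86 = 1.023 pp.
TFP growth = 5.54 − 3.5151 = 2.0249%.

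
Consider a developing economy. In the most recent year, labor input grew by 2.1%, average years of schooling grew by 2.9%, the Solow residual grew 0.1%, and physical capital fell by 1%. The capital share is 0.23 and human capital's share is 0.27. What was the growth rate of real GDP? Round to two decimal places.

1.70%

Labor's share = 1 − 0.23 − 0.27 = 0.5.
Physical capital: 0.23 × (-1) = -0.23 pp.
Average years of schooling: 0.27 × 2.9 = 0.783 pp.
Labor input: 0.5 × 2.1 = 1.05 pp.
Output growth = 0.1 + 1.603 = 1.703%.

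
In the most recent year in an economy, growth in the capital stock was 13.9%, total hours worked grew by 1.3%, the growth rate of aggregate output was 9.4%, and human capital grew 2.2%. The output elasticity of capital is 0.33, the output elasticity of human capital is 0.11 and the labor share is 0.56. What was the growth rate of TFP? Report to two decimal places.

Labor's share = 1 − 0.33 − 0.11 = 0.56.
The capital stock: 0.33 × 13.9 = 4.587 pp.
Human capital: 0.11 × 2.2 = 0.242 pp.
Total hours worked: 0.56 × 1.3 = 0.728 pp.
TFP growth = 9.4 − 5.557 = 3.843%.

3.84%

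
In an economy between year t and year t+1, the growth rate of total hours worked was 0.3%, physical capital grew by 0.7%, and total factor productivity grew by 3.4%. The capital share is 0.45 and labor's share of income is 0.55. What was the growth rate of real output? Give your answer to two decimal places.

Labor's share = 1 − 0.45 = 0.55.
Physical capital: 0.45 × 0.7 = 0.315 pp.
Total hours worked: 0.55 × 0.3 = 0.165 pp.
Output growth = 3.4 + 0.48 = 3.88%.

Real output growth was 3.88%.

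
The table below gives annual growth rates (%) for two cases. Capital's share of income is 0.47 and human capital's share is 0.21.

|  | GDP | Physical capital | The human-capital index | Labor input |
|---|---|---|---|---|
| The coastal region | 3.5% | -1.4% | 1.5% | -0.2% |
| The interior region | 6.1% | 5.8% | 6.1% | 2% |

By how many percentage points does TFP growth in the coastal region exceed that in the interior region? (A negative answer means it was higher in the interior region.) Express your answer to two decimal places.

Labor's share = 1 − 0.47 − 0.21 = 0.32.
The coastal region: TFP = 3.5 + 0.658 − 0.315 + 0.064 = 3.907%.
The interior region: TFP = 6.1 − 2.726 − 1.281 − 0.64 = 1.453%.
Difference = 3.907 − (1.453) = 2.454 pp.

2.45 percentage points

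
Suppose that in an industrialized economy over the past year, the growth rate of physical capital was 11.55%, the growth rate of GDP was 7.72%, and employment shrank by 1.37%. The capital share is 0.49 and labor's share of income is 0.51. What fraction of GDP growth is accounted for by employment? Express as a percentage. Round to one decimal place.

-9.1%

Labor's share = 1 − 0.49 = 0.51.
Employment contributed 0.51 × (-1.37) = -0.6987 pp.
Share of growth = -0.6987 / 7.72 × 100 = -9.051%.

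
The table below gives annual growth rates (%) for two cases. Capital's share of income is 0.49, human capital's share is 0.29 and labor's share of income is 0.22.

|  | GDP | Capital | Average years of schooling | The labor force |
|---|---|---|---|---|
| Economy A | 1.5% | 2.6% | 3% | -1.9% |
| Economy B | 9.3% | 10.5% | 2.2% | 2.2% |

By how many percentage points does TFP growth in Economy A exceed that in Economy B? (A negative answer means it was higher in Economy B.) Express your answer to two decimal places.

-3.26 percentage points

Labor's share = 1 − 0.49 − 0.29 = 0.22.
Economy A: TFP = 1.5 − 1.274 − 0.87 + 0.418 = -0.226%.
Economy B: TFP = 9.3 − 5.145 − 0.638 − 0.484 = 3.033%.
Difference = -0.226 − (3.033) = -3.259 pp.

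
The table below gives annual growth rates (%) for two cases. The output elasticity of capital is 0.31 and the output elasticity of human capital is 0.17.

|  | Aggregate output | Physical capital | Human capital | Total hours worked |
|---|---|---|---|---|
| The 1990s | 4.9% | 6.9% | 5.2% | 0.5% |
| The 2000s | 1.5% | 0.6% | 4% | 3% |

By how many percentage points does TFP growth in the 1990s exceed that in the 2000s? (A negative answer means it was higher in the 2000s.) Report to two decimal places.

2.54 percentage points

Labor's share = 1 − 0.31 − 0.17 = 0.52.
The 1990s: TFP = 4.9 − 2.139 − 0.884 − 0.26 = 1.617%.
The 2000s: TFP = 1.5 − 0.186 − 0.68 − 1.56 = -0.926%.
Difference = 1.617 − (-0.926) = 2.543 pp.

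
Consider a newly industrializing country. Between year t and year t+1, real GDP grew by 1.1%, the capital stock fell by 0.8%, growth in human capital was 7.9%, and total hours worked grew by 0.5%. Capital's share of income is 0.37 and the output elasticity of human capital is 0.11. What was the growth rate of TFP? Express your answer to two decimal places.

Labor's share = 1 − 0.37 − 0.11 = 0.52.
The capital stock: 0.37 × (-0.8) = -0.296 pp.
Human capital: 0.11 × 7.9 = 0.869 pp.
Total hours worked: 0.52 × 0.5 = 0.26 pp.
TFP growth = 1.1 − 0.833 = 0.267%.

0.27%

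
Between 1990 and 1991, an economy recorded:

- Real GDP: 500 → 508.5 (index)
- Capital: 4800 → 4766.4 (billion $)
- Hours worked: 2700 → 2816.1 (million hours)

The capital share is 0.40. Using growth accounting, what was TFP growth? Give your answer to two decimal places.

Real GDP growth = (508.5 − 500) / 500 = 1.7%.
Capital growth = (4766.4 − 4800) / 4800 = -0.7%.
Hours worked growth = (2816.1 − 2700) / 2700 = 4.3%.
Labor's share = 1 − 0.4 = 0.6.
Capital: 0.4 × (-0.7) = -0.28 pp.
Hours worked: 0.6 × 4.3 = 2.58 pp.
TFP growth = 1.7 − 2.3 = -0.6%.

-0.60%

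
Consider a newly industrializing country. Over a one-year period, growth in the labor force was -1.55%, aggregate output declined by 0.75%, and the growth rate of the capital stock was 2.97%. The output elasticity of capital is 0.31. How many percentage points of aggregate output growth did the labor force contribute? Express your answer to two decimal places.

Labor's share = 1 − 0.31 = 0.69.
Contribution = share × growth = 0.69 × (-1.55) = -1.0695 pp.

-1.07 pp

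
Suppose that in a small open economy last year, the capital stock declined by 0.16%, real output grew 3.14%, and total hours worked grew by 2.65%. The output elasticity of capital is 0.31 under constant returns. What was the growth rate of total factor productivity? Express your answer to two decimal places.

Labor's share = 1 − 0.31 = 0.69.
The capital stock: 0.31 × (-0.16) = -0.0496 pp.
Total hours worked: 0.69 × 2.65 = 1.8285 pp.
TFP growth = 3.14 − 1.7789 = 1.3611%.

1.36%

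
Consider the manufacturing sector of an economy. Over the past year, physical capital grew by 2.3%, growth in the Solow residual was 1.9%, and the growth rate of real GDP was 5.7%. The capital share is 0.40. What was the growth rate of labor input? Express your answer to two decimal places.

4.80%

Labor's share = 1 − 0.4 = 0.6.
gY = gA + 0.4×2.3 + 0.6×g.
0.6×g = 5.7 − 1.9 − 0.92 = 2.88.
g = 2.88 / 0.6 = 4.8%.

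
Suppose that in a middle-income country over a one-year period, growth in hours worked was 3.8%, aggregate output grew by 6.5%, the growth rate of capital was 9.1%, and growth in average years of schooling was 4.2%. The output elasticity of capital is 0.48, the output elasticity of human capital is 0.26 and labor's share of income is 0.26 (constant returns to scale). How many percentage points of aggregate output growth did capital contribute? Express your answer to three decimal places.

4.368 pp

Contribution = share × growth = 0.48 × 9.1 = 4.368 pp.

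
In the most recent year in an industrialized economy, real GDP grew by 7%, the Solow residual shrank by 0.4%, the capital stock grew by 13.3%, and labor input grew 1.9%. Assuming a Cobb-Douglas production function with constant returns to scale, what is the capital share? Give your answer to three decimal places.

The capital share is 0.482.

gY = gA + α·gK + (1−α)·gL, so gY − gA − gL = α(gK − gL).
7 + 0.4 − 1.9 = α × (13.3 − 1.9).
5.5 = 11.4 α, so α = 0.48246.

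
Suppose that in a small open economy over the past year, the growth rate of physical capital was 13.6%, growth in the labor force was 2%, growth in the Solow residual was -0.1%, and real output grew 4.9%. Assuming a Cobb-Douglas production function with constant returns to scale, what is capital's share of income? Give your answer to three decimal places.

Capital's share of income is 0.259.

gY = gA + α·gK + (1−α)·gL, so gY − gA − gL = α(gK − gL).
4.9 + 0.1 − 2 = α × (13.6 − 2).
3 = 11.6 α, so α = 0.25862.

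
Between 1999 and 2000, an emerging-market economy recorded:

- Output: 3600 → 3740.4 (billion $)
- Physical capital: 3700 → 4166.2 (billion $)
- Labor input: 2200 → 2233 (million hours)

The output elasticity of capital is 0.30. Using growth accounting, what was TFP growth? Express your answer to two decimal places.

-0.93%

Output growth = (3740.4 − 3600) / 3600 = 3.9%.
Physical capital growth = (4166.2 − 3700) / 3700 = 12.6%.
Labor input growth = (2233 − 2200) / 2200 = 1.5%.
Labor's share = 1 − 0.3 = 0.7.
Physical capital: 0.3 × 12.6 = 3.78 pp.
Labor input: 0.7 × 1.5 = 1.05 pp.
TFP growth = 3.9 − 4.83 = -0.93%.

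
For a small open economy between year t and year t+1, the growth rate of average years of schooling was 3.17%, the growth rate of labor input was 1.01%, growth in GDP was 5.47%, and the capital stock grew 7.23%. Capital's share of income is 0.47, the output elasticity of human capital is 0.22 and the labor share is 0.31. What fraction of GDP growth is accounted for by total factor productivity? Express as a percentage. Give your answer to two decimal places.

Labor's share = 1 − 0.47 − 0.22 = 0.31.
The capital stock: 0.47 × 7.23 = 3.3981 pp.
Average years of schooling: 0.22 × 3.17 = 0.6974 pp.
Labor input: 0.31 × 1.01 = 0.3131 pp.
TFP growth = 5.47 − 4.4086 = 1.0614%.
TFP share of growth = 1.0614 / 5.47 × 100 = 19.404%.

Total factor productivity accounted for 19.40% of growth.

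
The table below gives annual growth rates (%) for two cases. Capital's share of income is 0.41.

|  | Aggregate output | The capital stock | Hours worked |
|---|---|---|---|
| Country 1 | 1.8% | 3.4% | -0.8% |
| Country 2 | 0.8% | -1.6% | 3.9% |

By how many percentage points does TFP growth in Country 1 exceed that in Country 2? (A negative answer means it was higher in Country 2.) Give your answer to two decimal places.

1.72 percentage points

Labor's share = 1 − 0.41 = 0.59.
Country 1: TFP = 1.8 − 1.394 + 0.472 = 0.878%.
Country 2: TFP = 0.8 + 0.656 − 2.301 = -0.845%.
Difference = 0.878 − (-0.845) = 1.723 pp.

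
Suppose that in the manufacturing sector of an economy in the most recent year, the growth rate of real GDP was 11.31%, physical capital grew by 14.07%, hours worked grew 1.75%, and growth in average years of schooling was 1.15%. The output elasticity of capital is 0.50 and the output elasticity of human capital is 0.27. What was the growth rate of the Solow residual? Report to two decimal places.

Labor's share = 1 − 0.5 − 0.27 = 0.23.
Physical capital: 0.5 × 14.07 = 7.035 pp.
Average years of schooling: 0.27 × 1.15 = 0.3105 pp.
Hours worked: 0.23 × 1.75 = 0.4025 pp.
TFP growth = 11.31 − 7.748 = 3.562%.

The Solow residual grew 3.56%.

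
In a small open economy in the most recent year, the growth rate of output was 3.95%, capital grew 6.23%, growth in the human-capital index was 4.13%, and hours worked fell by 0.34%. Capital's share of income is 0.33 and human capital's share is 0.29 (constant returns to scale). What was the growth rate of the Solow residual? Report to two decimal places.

Labor's share = 1 − 0.33 − 0.29 = 0.38.
Capital: 0.33 × 6.23 = 2.0559 pp.
The human-capital index: 0.29 × 4.13 = 1.1977 pp.
Hours worked: 0.38 × (-0.34) = -0.1292 pp.
TFP growth = 3.95 − 3.1244 = 0.8256%.

The Solow residual growth was 0.83%.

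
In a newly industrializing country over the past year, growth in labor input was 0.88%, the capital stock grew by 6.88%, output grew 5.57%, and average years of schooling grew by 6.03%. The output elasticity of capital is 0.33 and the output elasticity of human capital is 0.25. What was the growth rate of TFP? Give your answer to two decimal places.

TFP grew 1.42%.

Labor's share = 1 − 0.33 − 0.25 = 0.42.
The capital stock: 0.33 × 6.88 = 2.2704 pp.
Average years of schooling: 0.25 × 6.03 = 1.5075 pp.
Labor input: 0.42 × 0.88 = 0.3696 pp.
TFP growth = 5.57 − 4.1475 = 1.4225%.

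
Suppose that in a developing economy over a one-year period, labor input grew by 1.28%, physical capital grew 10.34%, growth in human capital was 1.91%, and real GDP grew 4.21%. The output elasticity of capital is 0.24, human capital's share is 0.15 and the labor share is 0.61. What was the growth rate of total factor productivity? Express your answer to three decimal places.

Labor's share = 1 − 0.24 − 0.15 = 0.61.
Physical capital: 0.24 × 10.34 = 2.4816 pp.
Human capital: 0.15 × 1.91 = 0.2865 pp.
Labor input: 0.61 × 1.28 = 0.7808 pp.
TFP growth = 4.21 − 3.5489 = 0.6611%.

0.661%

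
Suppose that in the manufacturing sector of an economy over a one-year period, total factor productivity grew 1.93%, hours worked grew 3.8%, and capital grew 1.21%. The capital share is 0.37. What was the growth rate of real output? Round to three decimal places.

Labor's share = 1 − 0.37 = 0.63.
Capital: 0.37 × 1.21 = 0.4477 pp.
Hours worked: 0.63 × 3.8 = 2.394 pp.
Output growth = 1.93 + 2.8417 = 4.7717%.

4.772%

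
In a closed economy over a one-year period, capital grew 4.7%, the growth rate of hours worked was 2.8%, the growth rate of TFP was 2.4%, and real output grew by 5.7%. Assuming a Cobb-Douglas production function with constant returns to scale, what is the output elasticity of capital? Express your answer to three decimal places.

The output elasticity of capital is 0.263.

gY = gA + α·gK + (1−α)·gL, so gY − gA − gL = α(gK − gL).
5.7 − 2.4 − 2.8 = α × (4.7 − 2.8).
0.5 = 1.9 α, so α = 0.26316.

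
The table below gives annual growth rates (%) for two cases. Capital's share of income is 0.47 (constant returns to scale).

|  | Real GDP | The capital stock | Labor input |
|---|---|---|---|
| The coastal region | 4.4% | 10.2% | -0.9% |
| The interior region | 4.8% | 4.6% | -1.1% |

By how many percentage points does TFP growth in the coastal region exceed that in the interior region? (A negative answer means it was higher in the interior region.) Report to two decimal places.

Labor's share = 1 − 0.47 = 0.53.
The coastal region: TFP = 4.4 − 4.794 + 0.477 = 0.083%.
The interior region: TFP = 4.8 − 2.162 + 0.583 = 3.221%.
Difference = 0.083 − (3.221) = -3.138 pp.

-3.14 percentage points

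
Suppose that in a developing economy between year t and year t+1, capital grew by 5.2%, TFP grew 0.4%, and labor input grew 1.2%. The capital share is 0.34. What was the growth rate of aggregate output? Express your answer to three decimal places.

2.960%

Labor's share = 1 − 0.34 = 0.66.
Capital: 0.34 × 5.2 = 1.768 pp.
Labor input: 0.66 × 1.2 = 0.792 pp.
Output growth = 0.4 + 2.56 = 2.96%.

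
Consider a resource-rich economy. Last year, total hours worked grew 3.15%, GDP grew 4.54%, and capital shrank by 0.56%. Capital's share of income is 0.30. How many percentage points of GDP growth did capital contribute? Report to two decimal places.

-0.17

Contribution = share × growth = 0.3 × (-0.56) = -0.168 pp.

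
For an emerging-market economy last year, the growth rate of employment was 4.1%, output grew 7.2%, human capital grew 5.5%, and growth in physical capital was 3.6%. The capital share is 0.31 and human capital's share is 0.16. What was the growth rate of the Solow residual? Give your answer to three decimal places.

3.031%

Labor's share = 1 − 0.31 − 0.16 = 0.53.
Physical capital: 0.31 × 3.6 = 1.116 pp.
Human capital: 0.16 × 5.5 = 0.88 pp.
Employment: 0.53 × 4.1 = 2.173 pp.
TFP growth = 7.2 − 4.169 = 3.031%.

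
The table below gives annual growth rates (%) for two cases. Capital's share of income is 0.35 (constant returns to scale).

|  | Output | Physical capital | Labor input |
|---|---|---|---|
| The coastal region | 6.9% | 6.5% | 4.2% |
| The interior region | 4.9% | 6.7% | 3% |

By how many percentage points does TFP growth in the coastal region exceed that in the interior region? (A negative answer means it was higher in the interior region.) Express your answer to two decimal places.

1.29 percentage points

Labor's share = 1 − 0.35 = 0.65.
The coastal region: TFP = 6.9 − 2.275 − 2.73 = 1.895%.
The interior region: TFP = 4.9 − 2.345 − 1.95 = 0.605%.
Difference = 1.895 − (0.605) = 1.29 pp.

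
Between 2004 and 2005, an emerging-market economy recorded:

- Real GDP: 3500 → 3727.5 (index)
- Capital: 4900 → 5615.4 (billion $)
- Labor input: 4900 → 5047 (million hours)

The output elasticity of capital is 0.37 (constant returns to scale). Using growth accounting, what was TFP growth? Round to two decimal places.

Real GDP growth = (3727.5 − 3500) / 3500 = 6.5%.
Capital growth = (5615.4 − 4900) / 4900 = 14.6%.
Labor input growth = (5047 − 4900) / 4900 = 3%.
Labor's share = 1 − 0.37 = 0.63.
Capital: 0.37 × 14.6 = 5.402 pp.
Labor input: 0.63 × 3 = 1.89 pp.
TFP growth = 6.5 − 7.292 = -0.792%.

-0.79%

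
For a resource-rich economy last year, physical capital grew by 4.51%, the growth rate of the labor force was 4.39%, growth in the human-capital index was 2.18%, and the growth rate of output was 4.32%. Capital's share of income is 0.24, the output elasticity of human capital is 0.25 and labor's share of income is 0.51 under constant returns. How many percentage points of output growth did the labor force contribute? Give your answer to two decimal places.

2.24 percentage points

Labor's share = 1 − 0.24 − 0.25 = 0.51.
Contribution = share × growth = 0.51 × 4.39 = 2.2389 pp.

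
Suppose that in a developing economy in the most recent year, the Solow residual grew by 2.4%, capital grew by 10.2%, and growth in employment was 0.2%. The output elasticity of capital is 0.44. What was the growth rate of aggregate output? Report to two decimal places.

7.00%

Labor's share = 1 − 0.44 = 0.56.
Capital: 0.44 × 10.2 = 4.488 pp.
Employment: 0.56 × 0.2 = 0.112 pp.
Output growth = 2.4 + 4.6 = 7%.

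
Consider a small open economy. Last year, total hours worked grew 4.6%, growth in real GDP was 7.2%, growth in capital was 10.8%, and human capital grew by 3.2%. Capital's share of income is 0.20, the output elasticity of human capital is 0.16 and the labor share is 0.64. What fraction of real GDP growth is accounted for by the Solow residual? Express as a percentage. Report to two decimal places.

Labor's share = 1 − 0.2 − 0.16 = 0.64.
Capital: 0.2 × 10.8 = 2.16 pp.
Human capital: 0.16 × 3.2 = 0.512 pp.
Total hours worked: 0.64 × 4.6 = 2.944 pp.
TFP growth = 7.2 − 5.616 = 1.584%.
TFP share of growth = 1.584 / 7.2 × 100 = 22%.

22.00%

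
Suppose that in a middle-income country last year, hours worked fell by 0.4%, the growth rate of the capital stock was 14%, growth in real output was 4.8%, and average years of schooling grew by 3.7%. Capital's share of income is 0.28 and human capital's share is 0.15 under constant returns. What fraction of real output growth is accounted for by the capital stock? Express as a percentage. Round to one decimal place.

The capital stock contributed 0.28 × 14 = 3.92 pp.
Share of growth = 3.92 / 4.8 × 100 = 81.667%.

The capital stock accounted for 81.7% of growth.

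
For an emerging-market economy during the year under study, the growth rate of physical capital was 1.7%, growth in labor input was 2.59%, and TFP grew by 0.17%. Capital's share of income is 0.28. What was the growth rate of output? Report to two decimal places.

2.51%

Labor's share = 1 − 0.28 = 0.72.
Physical capital: 0.28 × 1.7 = 0.476 pp.
Labor input: 0.72 × 2.59 = 1.8648 pp.
Output growth = 0.17 + 2.3408 = 2.5108%.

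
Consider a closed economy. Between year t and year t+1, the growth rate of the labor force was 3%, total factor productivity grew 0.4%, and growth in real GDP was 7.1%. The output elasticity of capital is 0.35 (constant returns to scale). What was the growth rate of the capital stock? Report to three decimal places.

The capital stock growth was 13.571%.

Labor's share = 1 − 0.35 = 0.65.
gY = gA + 0.65×3 + 0.35×g.
0.35×g = 7.1 − 0.4 − 1.95 = 4.75.
g = 4.75 / 0.35 = 13.57143%.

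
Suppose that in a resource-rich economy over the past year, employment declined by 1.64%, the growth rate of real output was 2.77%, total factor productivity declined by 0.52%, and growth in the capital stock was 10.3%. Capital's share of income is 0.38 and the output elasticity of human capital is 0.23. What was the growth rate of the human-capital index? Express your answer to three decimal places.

Labor's share = 1 − 0.38 − 0.23 = 0.39.
gY = gA + 0.38×10.3 + 0.39×(-1.64) + 0.23×g.
0.23×g = 2.77 + 0.52 − 3.2744 = 0.0156.
g = 0.0156 / 0.23 = 0.06783%.

0.068%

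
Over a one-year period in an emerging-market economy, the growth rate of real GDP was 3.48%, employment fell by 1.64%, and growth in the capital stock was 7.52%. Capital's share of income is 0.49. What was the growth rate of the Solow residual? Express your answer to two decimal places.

The Solow residual growth was 0.63%.

Labor's share = 1 − 0.49 = 0.51.
The capital stock: 0.49 × 7.52 = 3.6848 pp.
Employment: 0.51 × (-1.64) = -0.8364 pp.
TFP growth = 3.48 − 2.8484 = 0.6316%.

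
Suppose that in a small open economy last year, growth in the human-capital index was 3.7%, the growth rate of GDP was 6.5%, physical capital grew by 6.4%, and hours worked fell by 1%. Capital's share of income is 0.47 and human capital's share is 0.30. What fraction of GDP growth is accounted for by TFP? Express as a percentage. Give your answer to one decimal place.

TFP accounted for 40.2% of growth.

Labor's share = 1 − 0.47 − 0.3 = 0.23.
Physical capital: 0.47 × 6.4 = 3.008 pp.
The human-capital index: 0.3 × 3.7 = 1.11 pp.
Hours worked: 0.23 × (-1) = -0.23 pp.
TFP growth = 6.5 − 3.888 = 2.612%.
TFP share of growth = 2.612 / 6.5 × 100 = 40.185%.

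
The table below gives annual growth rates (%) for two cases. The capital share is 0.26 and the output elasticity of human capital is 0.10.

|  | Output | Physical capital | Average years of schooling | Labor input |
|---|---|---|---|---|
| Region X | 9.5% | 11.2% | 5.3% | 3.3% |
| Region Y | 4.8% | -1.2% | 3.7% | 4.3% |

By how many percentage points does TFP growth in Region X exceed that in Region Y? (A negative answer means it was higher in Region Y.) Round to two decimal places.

1.96 percentage points

Labor's share = 1 − 0.26 − 0.1 = 0.64.
Region X: TFP = 9.5 − 2.912 − 0.53 − 2.112 = 3.946%.
Region Y: TFP = 4.8 + 0.312 − 0.37 − 2.752 = 1.99%.
Difference = 3.946 − (1.99) = 1.956 pp.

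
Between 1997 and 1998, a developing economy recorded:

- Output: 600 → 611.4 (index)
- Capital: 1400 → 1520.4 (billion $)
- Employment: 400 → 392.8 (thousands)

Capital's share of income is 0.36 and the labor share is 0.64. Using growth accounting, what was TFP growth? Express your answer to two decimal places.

Output growth = (611.4 − 600) / 600 = 1.9%.
Capital growth = (1520.4 − 1400) / 1400 = 8.6%.
Employment growth = (392.8 − 400) / 400 = -1.8%.
Labor's share = 1 − 0.36 = 0.64.
Capital: 0.36 × 8.6 = 3.096 pp.
Employment: 0.64 × (-1.8) = -1.152 pp.
TFP growth = 1.9 − 1.944 = -0.044%.

-0.04%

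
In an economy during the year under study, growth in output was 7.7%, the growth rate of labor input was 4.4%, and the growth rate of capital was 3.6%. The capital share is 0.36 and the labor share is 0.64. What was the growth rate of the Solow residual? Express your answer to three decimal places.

Labor's share = 1 − 0.36 = 0.64.
Capital: 0.36 × 3.6 = 1.296 pp.
Labor input: 0.64 × 4.4 = 2.816 pp.
TFP growth = 7.7 − 4.112 = 3.588%.

3.588%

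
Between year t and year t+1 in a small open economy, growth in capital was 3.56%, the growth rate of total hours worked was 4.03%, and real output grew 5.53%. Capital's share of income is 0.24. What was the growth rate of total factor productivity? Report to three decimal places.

Labor's share = 1 − 0.24 = 0.76.
Capital: 0.24 × 3.56 = 0.8544 pp.
Total hours worked: 0.76 × 4.03 = 3.0628 pp.
TFP growth = 5.53 − 3.9172 = 1.6128%.

Total factor productivity grew 1.613%.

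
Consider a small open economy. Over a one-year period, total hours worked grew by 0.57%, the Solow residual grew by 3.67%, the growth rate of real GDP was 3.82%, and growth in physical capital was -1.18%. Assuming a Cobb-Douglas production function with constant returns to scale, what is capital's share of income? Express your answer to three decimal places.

α = 0.240

gY = gA + α·gK + (1−α)·gL, so gY − gA − gL = α(gK − gL).
3.82 − 3.67 − 0.57 = α × (-1.18 − 0.57).
-0.42 = -1.75 α, so α = 0.24.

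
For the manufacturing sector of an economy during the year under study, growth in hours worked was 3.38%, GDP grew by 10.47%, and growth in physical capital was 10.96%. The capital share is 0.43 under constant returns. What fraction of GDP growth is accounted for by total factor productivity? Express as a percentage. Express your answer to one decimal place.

Labor's share = 1 − 0.43 = 0.57.
Physical capital: 0.43 × 10.96 = 4.7128 pp.
Hours worked: 0.57 × 3.38 = 1.9266 pp.
TFP growth = 10.47 − 6.6394 = 3.8306%.
TFP share of growth = 3.8306 / 10.47 × 100 = 36.586%.

Total factor productivity accounted for 36.6% of growth.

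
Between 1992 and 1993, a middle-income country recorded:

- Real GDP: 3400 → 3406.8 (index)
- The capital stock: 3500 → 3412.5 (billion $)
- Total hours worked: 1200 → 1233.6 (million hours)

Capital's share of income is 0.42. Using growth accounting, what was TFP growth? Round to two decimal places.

-0.37%

Real GDP growth = (3406.8 − 3400) / 3400 = 0.2%.
The capital stock growth = (3412.5 − 3500) / 3500 = -2.5%.
Total hours worked growth = (1233.6 − 1200) / 1200 = 2.8%.
Labor's share = 1 − 0.42 = 0.58.
The capital stock: 0.42 × (-2.5) = -1.05 pp.
Total hours worked: 0.58 × 2.8 = 1.624 pp.
TFP growth = 0.2 − 0.574 = -0.374%.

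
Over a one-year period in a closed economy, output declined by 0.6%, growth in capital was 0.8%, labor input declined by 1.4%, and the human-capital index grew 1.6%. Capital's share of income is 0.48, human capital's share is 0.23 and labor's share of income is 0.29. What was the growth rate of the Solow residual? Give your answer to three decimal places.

-0.946%

Labor's share = 1 − 0.48 − 0.23 = 0.29.
Capital: 0.48 × 0.8 = 0.384 pp.
The human-capital index: 0.23 × 1.6 = 0.368 pp.
Labor input: 0.29 × (-1.4) = -0.406 pp.
TFP growth = -0.6 − 0.346 = -0.946%.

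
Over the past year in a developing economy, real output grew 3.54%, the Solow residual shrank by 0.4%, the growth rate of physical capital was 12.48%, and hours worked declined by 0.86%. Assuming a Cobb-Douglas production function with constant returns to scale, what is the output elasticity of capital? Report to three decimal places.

The output elasticity of capital is 0.360.

gY = gA + α·gK + (1−α)·gL, so gY − gA − gL = α(gK − gL).
3.54 + 0.4 + 0.86 = α × (12.48 − (-0.86)).
4.8 = 13.34 α, so α = 0.35982.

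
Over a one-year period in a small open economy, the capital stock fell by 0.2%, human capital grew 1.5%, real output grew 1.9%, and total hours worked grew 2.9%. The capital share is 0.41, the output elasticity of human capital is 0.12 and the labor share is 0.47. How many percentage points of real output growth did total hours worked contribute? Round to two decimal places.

Labor's share = 1 − 0.41 − 0.12 = 0.47.
Contribution = share × growth = 0.47 × 2.9 = 1.363 pp.

1.36 percentage points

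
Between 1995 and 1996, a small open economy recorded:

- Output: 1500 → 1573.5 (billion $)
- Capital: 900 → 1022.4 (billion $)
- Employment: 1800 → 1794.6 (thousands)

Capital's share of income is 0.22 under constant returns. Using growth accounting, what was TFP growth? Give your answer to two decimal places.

2.14%

Output growth = (1573.5 − 1500) / 1500 = 4.9%.
Capital growth = (1022.4 − 900) / 900 = 13.6%.
Employment growth = (1794.6 − 1800) / 1800 = -0.3%.
Labor's share = 1 − 0.22 = 0.78.
Capital: 0.22 × 13.6 = 2.992 pp.
Employment: 0.78 × (-0.3) = -0.234 pp.
TFP growth = 4.9 − 2.758 = 2.142%.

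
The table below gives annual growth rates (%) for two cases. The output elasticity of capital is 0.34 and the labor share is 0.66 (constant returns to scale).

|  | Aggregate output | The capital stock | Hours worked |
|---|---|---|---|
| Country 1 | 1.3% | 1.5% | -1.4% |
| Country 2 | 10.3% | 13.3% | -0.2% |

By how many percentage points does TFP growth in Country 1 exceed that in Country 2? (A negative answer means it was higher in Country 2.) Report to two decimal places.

-4.20 percentage points

Labor's share = 1 − 0.34 = 0.66.
Country 1: TFP = 1.3 − 0.51 + 0.924 = 1.714%.
Country 2: TFP = 10.3 − 4.522 + 0.132 = 5.91%.
Difference = 1.714 − (5.91) = -4.196 pp.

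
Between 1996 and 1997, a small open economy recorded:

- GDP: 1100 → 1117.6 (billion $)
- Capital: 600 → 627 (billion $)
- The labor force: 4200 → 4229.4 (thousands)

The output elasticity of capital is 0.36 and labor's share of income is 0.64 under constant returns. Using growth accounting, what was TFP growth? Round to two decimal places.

GDP growth = (1117.6 − 1100) / 1100 = 1.6%.
Capital growth = (627 − 600) / 600 = 4.5%.
The labor force growth = (4229.4 − 4200) / 4200 = 0.7%.
Labor's share = 1 − 0.36 = 0.64.
Capital: 0.36 × 4.5 = 1.62 pp.
The labor force: 0.64 × 0.7 = 0.448 pp.
TFP growth = 1.6 − 2.068 = -0.468%.

-0.47%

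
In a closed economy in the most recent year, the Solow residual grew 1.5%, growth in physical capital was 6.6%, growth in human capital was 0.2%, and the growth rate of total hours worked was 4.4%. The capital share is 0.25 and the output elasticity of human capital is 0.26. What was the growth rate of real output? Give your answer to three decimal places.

5.358%

Labor's share = 1 − 0.25 − 0.26 = 0.49.
Physical capital: 0.25 × 6.6 = 1.65 pp.
Human capital: 0.26 × 0.2 = 0.052 pp.
Total hours worked: 0.49 × 4.4 = 2.156 pp.
Output growth = 1.5 + 3.858 = 5.358%.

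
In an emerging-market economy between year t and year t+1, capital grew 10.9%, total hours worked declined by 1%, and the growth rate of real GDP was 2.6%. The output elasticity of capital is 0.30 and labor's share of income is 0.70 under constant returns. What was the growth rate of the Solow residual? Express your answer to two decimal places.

Labor's share = 1 − 0.3 = 0.7.
Capital: 0.3 × 10.9 = 3.27 pp.
Total hours worked: 0.7 × (-1) = -0.7 pp.
TFP growth = 2.6 − 2.57 = 0.03%.

0.03%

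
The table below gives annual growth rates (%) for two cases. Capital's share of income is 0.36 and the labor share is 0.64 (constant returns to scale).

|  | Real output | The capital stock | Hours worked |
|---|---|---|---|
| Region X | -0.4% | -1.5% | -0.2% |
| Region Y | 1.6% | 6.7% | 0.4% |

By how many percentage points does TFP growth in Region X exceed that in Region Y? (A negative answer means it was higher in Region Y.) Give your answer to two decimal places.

1.34 percentage points

Labor's share = 1 − 0.36 = 0.64.
Region X: TFP = -0.4 + 0.54 + 0.128 = 0.268%.
Region Y: TFP = 1.6 − 2.412 − 0.256 = -1.068%.
Difference = 0.268 − (-1.068) = 1.336 pp.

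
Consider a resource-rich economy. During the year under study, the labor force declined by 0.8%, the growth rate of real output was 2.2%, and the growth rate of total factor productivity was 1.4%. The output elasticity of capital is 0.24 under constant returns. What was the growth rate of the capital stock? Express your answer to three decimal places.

5.867%

Labor's share = 1 − 0.24 = 0.76.
gY = gA + 0.76×(-0.8) + 0.24×g.
0.24×g = 2.2 − 1.4 + 0.608 = 1.408.
g = 1.408 / 0.24 = 5.86667%.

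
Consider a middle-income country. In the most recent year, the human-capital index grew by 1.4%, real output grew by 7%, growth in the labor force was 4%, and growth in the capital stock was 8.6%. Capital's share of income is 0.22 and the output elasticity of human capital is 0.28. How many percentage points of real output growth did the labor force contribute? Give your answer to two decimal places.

2.00

Labor's share = 1 − 0.22 − 0.28 = 0.5.
Contribution = share × growth = 0.5 × 4 = 2 pp.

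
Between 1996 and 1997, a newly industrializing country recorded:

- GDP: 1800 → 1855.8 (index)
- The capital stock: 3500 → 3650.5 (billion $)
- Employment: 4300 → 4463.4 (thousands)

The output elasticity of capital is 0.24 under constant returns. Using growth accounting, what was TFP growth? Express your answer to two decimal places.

GDP growth = (1855.8 − 1800) / 1800 = 3.1%.
The capital stock growth = (3650.5 − 3500) / 3500 = 4.3%.
Employment growth = (4463.4 − 4300) / 4300 = 3.8%.
Labor's share = 1 − 0.24 = 0.76.
The capital stock: 0.24 × 4.3 = 1.032 pp.
Employment: 0.76 × 3.8 = 2.888 pp.
TFP growth = 3.1 − 3.92 = -0.82%.

-0.82%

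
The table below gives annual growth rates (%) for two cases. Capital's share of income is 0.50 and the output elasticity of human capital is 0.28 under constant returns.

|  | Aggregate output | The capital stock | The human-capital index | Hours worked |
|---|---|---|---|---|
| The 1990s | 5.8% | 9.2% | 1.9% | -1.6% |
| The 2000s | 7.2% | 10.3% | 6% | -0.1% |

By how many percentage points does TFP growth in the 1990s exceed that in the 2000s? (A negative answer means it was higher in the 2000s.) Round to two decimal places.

Labor's share = 1 − 0.5 − 0.28 = 0.22.
The 1990s: TFP = 5.8 − 4.6 − 0.532 + 0.352 = 1.02%.
The 2000s: TFP = 7.2 − 5.15 − 1.68 + 0.022 = 0.392%.
Difference = 1.02 − (0.392) = 0.628 pp.

0.63 percentage points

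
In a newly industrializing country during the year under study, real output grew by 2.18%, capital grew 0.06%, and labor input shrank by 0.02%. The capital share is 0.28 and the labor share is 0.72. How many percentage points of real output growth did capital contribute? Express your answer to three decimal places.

0.017 pp

Contribution = share × growth = 0.28 × 0.06 = 0.0168 pp.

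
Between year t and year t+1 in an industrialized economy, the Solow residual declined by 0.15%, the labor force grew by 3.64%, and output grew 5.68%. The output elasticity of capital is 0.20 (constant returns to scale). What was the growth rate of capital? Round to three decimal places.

14.590%

Labor's share = 1 − 0.2 = 0.8.
gY = gA + 0.8×3.64 + 0.2×g.
0.2×g = 5.68 + 0.15 − 2.912 = 2.918.
g = 2.918 / 0.2 = 14.59%.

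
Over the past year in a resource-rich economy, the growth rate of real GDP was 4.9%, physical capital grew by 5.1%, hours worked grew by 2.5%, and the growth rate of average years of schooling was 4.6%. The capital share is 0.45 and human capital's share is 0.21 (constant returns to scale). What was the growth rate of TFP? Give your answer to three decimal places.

0.789%

Labor's share = 1 − 0.45 − 0.21 = 0.34.
Physical capital: 0.45 × 5.1 = 2.295 pp.
Average years of schooling: 0.21 × 4.6 = 0.966 pp.
Hours worked: 0.34 × 2.5 = 0.85 pp.
TFP growth = 4.9 − 4.111 = 0.789%.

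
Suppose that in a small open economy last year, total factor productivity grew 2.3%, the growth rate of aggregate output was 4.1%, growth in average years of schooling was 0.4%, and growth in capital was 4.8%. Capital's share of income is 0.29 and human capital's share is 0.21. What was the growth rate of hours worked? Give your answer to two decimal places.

Hours worked growth was 0.65%.

Labor's share = 1 − 0.29 − 0.21 = 0.5.
gY = gA + 0.29×4.8 + 0.21×0.4 + 0.5×g.
0.5×g = 4.1 − 2.3 − 1.476 = 0.324.
g = 0.324 / 0.5 = 0.648%.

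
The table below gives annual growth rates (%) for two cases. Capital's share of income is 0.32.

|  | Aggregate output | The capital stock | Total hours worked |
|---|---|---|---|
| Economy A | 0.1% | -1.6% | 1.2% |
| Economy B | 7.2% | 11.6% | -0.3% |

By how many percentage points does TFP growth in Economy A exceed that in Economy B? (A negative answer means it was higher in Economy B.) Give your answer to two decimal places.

Labor's share = 1 − 0.32 = 0.68.
Economy A: TFP = 0.1 + 0.512 − 0.816 = -0.204%.
Economy B: TFP = 7.2 − 3.712 + 0.204 = 3.692%.
Difference = -0.204 − (3.692) = -3.896 pp.

-3.90 percentage points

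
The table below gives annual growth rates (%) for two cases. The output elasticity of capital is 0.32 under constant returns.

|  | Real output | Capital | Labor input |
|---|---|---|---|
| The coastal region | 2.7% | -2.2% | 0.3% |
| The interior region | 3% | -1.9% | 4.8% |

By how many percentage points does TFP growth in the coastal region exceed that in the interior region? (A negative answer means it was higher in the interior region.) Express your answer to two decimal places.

2.86 percentage points

Labor's share = 1 − 0.32 = 0.68.
The coastal region: TFP = 2.7 + 0.704 − 0.204 = 3.2%.
The interior region: TFP = 3 + 0.608 − 3.264 = 0.344%.
Difference = 3.2 − (0.344) = 2.856 pp.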